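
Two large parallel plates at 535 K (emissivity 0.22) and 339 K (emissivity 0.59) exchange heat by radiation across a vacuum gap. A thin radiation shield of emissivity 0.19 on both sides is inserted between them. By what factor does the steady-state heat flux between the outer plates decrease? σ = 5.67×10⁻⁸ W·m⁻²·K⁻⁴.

Without shield: q₀ = σΔ(T⁴)/(1/ε₁+1/ε₂−1) with denominator 5.240.
With shield the two gaps are in series; the resistances add: (1/ε₁+1/ε_s−1)+(1/ε_s+1/ε₂−1) = 8.809+5.958 = 14.77.
Heat-flux ratio q₀/q = 14.77/5.240.

factor ≈ 2.82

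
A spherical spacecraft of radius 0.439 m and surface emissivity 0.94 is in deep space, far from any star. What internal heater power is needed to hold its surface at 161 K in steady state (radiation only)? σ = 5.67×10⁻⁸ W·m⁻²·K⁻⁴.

P = εσ·4πr²·T⁴.
4πr² = 2.422 m²; T⁴ = 6.719×10⁸ K⁴.
P = 0.94·5.67×10⁻⁸·2.422·6.719×10⁸.

P ≈ 86.7 W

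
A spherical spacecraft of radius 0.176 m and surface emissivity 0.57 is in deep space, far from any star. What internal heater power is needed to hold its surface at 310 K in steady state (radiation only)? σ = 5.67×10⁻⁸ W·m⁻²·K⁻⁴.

P = εσ·4πr²·T⁴.
4πr² = 0.3893 m²; T⁴ = 9.235×10⁹ K⁴.
P = 0.57·5.67×10⁻⁸·0.3893·9.235×10⁹.

P ≈ 116 W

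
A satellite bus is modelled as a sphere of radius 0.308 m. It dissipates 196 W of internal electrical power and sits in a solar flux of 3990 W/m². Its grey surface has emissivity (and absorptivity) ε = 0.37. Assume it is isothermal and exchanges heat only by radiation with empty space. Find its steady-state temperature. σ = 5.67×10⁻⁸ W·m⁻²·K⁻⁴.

At steady state, absorbed solar power + internal power = radiated power.
Absorbed: α·S·A_cross = 0.37·3990·0.2980 = 440.0 W (cross-section πr²).
Total input = 440.0 + 196 = 636.0 W.
Radiated: εσ·A_surf·T⁴ with A_surf = 4πr² = 1.192 m².
T⁴ = 636.0/(0.37·5.67×10⁻⁸·1.192) = 2.543×10¹⁰ K⁴.

T ≈ 399 K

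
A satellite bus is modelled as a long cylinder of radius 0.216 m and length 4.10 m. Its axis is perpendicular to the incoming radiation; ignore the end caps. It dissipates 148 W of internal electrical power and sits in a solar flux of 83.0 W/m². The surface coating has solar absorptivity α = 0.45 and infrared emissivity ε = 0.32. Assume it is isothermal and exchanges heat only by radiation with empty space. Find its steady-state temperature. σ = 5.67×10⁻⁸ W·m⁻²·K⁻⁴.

T ≈ 215 K

At steady state, absorbed solar power + internal power = radiated power.
Absorbed: α·S·A_cross = 0.45·83.0·1.771 = 66.15 W (cross-section 2rL).
Total input = 66.15 + 148 = 214.2 W.
Radiated: εσ·A_surf·T⁴ with A_surf = 2πrL = 5.564 m².
T⁴ = 214.2/(0.32·5.67×10⁻⁸·5.564) = 2.121×10⁹ K⁴.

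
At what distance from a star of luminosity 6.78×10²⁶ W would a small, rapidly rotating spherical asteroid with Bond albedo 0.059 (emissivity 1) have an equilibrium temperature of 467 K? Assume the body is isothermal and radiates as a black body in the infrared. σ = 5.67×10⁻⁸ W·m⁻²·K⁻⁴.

For an isothermal black-emitting sphere, (1−a)S·πr² = σ·4πr²·T⁴ ⇒ S = 4σT⁴/(1−a).
S = 4·5.67×10⁻⁸·(467)⁴/0.941 = 11460 W/m².
Flux falls as S = L/(4πd²), so d = √(L/(4πS)) = √(6.78×10²⁶/(4π·11460)).

d ≈ 6.86×10¹⁰ m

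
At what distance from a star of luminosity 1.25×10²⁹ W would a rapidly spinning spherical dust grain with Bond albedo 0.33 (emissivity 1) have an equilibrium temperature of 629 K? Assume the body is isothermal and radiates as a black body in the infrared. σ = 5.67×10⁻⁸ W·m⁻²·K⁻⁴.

For an isothermal black-emitting sphere, (1−a)S·πr² = σ·4πr²·T⁴ ⇒ S = 4σT⁴/(1−a).
S = 4·5.67×10⁻⁸·(629)⁴/0.670 = 52990 W/m².
Flux falls as S = L/(4πd²), so d = √(L/(4πS)) = √(1.25×10²⁹/(4π·52990)).

d ≈ 4.33×10¹¹ m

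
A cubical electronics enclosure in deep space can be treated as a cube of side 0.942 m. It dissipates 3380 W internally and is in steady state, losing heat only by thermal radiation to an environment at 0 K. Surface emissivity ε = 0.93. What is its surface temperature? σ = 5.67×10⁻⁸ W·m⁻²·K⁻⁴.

T ≈ 331 K

Steady state: internal power = radiated power, P = εσA T⁴.
Radiating area A = 6L² = 5.324 m².
T⁴ = P/(εσA) = 3380/(0.93·5.67×10⁻⁸·5.324) = 1.204×10¹⁰ K⁴.
T = (1.204×10¹⁰)^(1/4).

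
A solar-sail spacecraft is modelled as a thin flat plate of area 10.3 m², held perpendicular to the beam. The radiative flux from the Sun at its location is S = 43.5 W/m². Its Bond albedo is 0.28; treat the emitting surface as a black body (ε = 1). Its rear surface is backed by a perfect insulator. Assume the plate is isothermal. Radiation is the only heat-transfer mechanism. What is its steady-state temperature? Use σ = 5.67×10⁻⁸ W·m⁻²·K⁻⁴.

T ≈ 153 K

At equilibrium, absorbed power = emitted power.
Absorbing cross-section = A = 10.30 m²; emitting surface = A = 10.30 m² (ratio 1).
(1−a)S·A_cross = εσ·A_surf·T⁴  ⇒  T⁴ = (1−a)S/(1σ).
T⁴ = 0.720·43.5/(1·5.67×10⁻⁸) = 5.524×10⁸ K⁴.
T = (5.524×10⁸)^(1/4).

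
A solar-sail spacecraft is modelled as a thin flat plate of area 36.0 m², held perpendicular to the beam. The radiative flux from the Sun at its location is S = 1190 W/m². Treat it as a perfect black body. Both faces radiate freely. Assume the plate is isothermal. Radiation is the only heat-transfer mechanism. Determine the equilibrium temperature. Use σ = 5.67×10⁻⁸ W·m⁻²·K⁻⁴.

At equilibrium, absorbed power = emitted power.
Absorbing cross-section = A = 36.00 m²; emitting surface = 2A = 72.00 m² (ratio 2).
S·A_cross = εσ·A_surf·T⁴  ⇒  T⁴ = S/(2σ).
T⁴ = 1.00·1190/(2·5.67×10⁻⁸) = 1.049×10¹⁰ K⁴.
T = (1.049×10¹⁰)^(1/4).

T ≈ 320 K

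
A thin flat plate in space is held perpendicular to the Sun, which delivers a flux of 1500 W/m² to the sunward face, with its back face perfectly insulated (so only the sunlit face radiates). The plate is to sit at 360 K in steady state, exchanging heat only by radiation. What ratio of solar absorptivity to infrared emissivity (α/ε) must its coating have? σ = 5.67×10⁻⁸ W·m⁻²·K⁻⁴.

α/ε ≈ 0.635

Balance: αS·A = εσ·1A·T⁴ ⇒ α/ε = σT⁴/S.
α/ε = 5.67×10⁻⁸·(360)⁴/1500 = 5.67×10⁻⁸·1.680×10¹⁰/1500.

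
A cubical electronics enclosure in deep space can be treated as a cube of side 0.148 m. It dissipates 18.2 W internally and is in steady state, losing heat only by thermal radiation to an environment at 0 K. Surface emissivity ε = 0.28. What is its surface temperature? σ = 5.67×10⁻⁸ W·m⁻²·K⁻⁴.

Steady state: internal power = radiated power, P = εσA T⁴.
Radiating area A = 6L² = 0.1314 m².
T⁴ = P/(εσA) = 18.2/(0.28·5.67×10⁻⁸·0.1314) = 8.723×10⁹ K⁴.
T = (8.723×10⁹)^(1/4).

T ≈ 306 K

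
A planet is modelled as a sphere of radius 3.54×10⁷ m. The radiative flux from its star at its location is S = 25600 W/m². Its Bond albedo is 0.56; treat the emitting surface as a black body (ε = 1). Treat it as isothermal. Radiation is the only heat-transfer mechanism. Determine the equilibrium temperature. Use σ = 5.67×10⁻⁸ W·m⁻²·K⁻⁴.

At equilibrium, absorbed power = emitted power.
Absorbing cross-section = πr² = 3.937×10¹⁵ m²; emitting surface = 4πr² = 1.575×10¹⁶ m² (ratio 4).
(1−a)S·A_cross = εσ·A_surf·T⁴  ⇒  T⁴ = (1−a)S/(4σ).
T⁴ = 0.440·25600/(4·5.67×10⁻⁸) = 4.966×10¹⁰ K⁴.
T = (4.966×10¹⁰)^(1/4).

T ≈ 472 K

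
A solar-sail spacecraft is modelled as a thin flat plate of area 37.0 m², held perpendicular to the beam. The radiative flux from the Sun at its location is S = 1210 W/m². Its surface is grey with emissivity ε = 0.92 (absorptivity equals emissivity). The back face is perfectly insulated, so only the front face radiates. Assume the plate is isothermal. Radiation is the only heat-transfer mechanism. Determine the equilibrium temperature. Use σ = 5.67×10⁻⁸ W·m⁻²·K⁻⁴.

At equilibrium, absorbed power = emitted power.
Absorbing cross-section = A = 37.00 m²; emitting surface = A = 37.00 m² (ratio 1).
εS·A_cross = εσ·A_surf·T⁴  ⇒  T⁴ = S/(1σ)   (ε cancels).
T⁴ = 1210/(1·5.67×10⁻⁸) = 2.134×10¹⁰ K⁴.
T = (2.134×10¹⁰)^(1/4).

T ≈ 382 K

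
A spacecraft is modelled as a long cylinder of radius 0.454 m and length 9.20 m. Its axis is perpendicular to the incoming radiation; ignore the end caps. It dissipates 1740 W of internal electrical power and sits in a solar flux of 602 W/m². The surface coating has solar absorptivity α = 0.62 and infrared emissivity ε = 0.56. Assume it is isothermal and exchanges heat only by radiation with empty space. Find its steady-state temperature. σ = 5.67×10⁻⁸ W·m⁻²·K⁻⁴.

At steady state, absorbed solar power + internal power = radiated power.
Absorbed: α·S·A_cross = 0.62·602·8.354 = 3118 W (cross-section 2rL).
Total input = 3118 + 1740 = 4858 W.
Radiated: εσ·A_surf·T⁴ with A_surf = 2πrL = 26.24 m².
T⁴ = 4858/(0.56·5.67×10⁻⁸·26.24) = 5.830×10⁹ K⁴.

T ≈ 276 K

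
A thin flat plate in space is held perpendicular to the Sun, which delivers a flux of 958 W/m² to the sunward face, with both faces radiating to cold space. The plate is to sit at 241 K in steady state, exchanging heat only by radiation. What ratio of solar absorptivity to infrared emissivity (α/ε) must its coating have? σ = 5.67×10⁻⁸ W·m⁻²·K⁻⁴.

α/ε ≈ 0.399

Balance: αS·A = εσ·2A·T⁴ ⇒ α/ε = 2σT⁴/S.
α/ε = 2·5.67×10⁻⁸·(241)⁴/958 = 2·5.67×10⁻⁸·3.373×10⁹/958.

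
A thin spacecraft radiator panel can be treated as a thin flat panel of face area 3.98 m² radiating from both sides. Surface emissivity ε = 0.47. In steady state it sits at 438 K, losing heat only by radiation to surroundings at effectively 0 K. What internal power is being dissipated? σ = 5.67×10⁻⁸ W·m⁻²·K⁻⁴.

Steady state: P = εσA T⁴.
A = 2·3.98 = 7.960 m²; T⁴ = (438)⁴ = 3.680×10¹⁰ K⁴.
P = 0.47 × 5.67×10⁻⁸ × 7.960 × 3.680×10¹⁰.

P ≈ 7810 W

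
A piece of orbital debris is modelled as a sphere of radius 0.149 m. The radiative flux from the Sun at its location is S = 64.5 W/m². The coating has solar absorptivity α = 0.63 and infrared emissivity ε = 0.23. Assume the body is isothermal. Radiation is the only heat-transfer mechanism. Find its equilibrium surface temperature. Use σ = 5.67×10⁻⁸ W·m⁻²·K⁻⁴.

T ≈ 167 K

At equilibrium, absorbed power = emitted power.
Absorbing cross-section = πr² = 0.06975 m²; emitting surface = 4πr² = 0.2790 m² (ratio 4).
αS·A_cross = εσ·A_surf·T⁴  ⇒  T⁴ = αS/(ε·4σ).
T⁴ = 0.630·64.5/(0.23·4·5.67×10⁻⁸) = 7.790×10⁸ K⁴.
T = (7.790×10⁸)^(1/4).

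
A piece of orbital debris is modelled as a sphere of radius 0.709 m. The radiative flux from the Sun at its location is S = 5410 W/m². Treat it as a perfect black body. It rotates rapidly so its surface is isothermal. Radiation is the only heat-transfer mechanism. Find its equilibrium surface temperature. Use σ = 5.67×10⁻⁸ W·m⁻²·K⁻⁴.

At equilibrium, absorbed power = emitted power.
Absorbing cross-section = πr² = 1.579 m²; emitting surface = 4πr² = 6.317 m² (ratio 4).
S·A_cross = εσ·A_surf·T⁴  ⇒  T⁴ = S/(4σ).
T⁴ = 1.00·5410/(4·5.67×10⁻⁸) = 2.385×10¹⁰ K⁴.
T = (2.385×10¹⁰)^(1/4).

T ≈ 393 K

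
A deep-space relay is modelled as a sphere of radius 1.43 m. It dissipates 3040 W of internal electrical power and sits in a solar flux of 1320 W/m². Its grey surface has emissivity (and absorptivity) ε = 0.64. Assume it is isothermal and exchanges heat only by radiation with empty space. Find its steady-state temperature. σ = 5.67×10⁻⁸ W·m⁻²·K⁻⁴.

T ≈ 309 K

At steady state, absorbed solar power + internal power = radiated power.
Absorbed: α·S·A_cross = 0.64·1320·6.424 = 5427 W (cross-section πr²).
Total input = 5427 + 3040 = 8467 W.
Radiated: εσ·A_surf·T⁴ with A_surf = 4πr² = 25.70 m².
T⁴ = 8467/(0.64·5.67×10⁻⁸·25.70) = 9.080×10⁹ K⁴.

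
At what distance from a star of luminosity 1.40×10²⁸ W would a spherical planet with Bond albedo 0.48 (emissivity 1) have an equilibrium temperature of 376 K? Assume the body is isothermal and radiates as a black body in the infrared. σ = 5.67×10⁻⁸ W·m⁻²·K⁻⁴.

For an isothermal black-emitting sphere, (1−a)S·πr² = σ·4πr²·T⁴ ⇒ S = 4σT⁴/(1−a).
S = 4·5.67×10⁻⁸·(376)⁴/0.520 = 8717 W/m².
Flux falls as S = L/(4πd²), so d = √(L/(4πS)) = √(1.40×10²⁸/(4π·8717)).

d ≈ 3.57×10¹¹ m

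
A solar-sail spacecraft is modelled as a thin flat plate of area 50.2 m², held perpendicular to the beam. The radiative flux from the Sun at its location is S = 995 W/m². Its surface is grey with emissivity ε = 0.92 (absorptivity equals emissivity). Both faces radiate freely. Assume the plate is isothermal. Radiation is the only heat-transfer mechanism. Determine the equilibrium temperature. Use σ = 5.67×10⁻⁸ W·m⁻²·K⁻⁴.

At equilibrium, absorbed power = emitted power.
Absorbing cross-section = A = 50.20 m²; emitting surface = 2A = 100.4 m² (ratio 2).
εS·A_cross = εσ·A_surf·T⁴  ⇒  T⁴ = S/(2σ)   (ε cancels).
T⁴ = 995/(2·5.67×10⁻⁸) = 8.774×10⁹ K⁴.
T = (8.774×10⁹)^(1/4).

T ≈ 306 K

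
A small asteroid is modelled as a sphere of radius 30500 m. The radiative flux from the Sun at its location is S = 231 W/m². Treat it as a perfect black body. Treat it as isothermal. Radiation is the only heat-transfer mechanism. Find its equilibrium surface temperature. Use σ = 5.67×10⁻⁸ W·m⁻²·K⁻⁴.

At equilibrium, absorbed power = emitted power.
Absorbing cross-section = πr² = 2.922×10⁹ m²; emitting surface = 4πr² = 1.169×10¹⁰ m² (ratio 4).
S·A_cross = εσ·A_surf·T⁴  ⇒  T⁴ = S/(4σ).
T⁴ = 1.00·231/(4·5.67×10⁻⁸) = 1.019×10⁹ K⁴.
T = (1.019×10⁹)^(1/4).

T ≈ 179 K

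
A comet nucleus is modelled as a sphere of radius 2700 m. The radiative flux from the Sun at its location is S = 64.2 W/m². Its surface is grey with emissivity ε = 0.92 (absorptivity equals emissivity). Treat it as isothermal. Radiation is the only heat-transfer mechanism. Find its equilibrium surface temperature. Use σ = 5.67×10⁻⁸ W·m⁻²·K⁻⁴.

T ≈ 130 K

At equilibrium, absorbed power = emitted power.
Absorbing cross-section = πr² = 2.290×10⁷ m²; emitting surface = 4πr² = 9.161×10⁷ m² (ratio 4).
εS·A_cross = εσ·A_surf·T⁴  ⇒  T⁴ = S/(4σ)   (ε cancels).
T⁴ = 64.2/(4·5.67×10⁻⁸) = 2.831×10⁸ K⁴.
T = (2.831×10⁸)^(1/4).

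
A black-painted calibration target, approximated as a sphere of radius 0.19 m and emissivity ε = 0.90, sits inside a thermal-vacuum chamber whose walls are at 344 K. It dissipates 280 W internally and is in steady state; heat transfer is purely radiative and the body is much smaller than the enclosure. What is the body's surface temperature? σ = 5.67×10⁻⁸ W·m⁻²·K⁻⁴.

T ≈ 402 K

For a small grey body in a large enclosure, net radiated power = εσA(T⁴ − T_w⁴).
Steady state: P = εσA(T⁴ − T_w⁴) with A = 4πr² = 0.4536 m².
T⁴ = P/(εσA) + T_w⁴ = 280/(0.90·5.67×10⁻⁸·0.4536) + (344)⁴
    = 1.210×10¹⁰ + 1.400×10¹⁰ = 2.610×10¹⁰ K⁴.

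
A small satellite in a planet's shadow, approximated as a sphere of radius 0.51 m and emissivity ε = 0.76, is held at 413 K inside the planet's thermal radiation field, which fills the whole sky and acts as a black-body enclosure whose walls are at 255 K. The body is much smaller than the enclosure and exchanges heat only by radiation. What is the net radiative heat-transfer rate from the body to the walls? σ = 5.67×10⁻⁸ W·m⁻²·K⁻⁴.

P_net ≈ 3500 W

For a small grey body in a large enclosure: P_net = εσA(T_body⁴ − T_wall⁴).
A = 4πr² = 3.269 m²; T_body⁴ − T_wall⁴ = 2.909×10¹⁰ − 4.228×10⁹ = 2.487×10¹⁰ K⁴.
|P_net| = 0.76·5.67×10⁻⁸·3.269·2.487×10¹⁰.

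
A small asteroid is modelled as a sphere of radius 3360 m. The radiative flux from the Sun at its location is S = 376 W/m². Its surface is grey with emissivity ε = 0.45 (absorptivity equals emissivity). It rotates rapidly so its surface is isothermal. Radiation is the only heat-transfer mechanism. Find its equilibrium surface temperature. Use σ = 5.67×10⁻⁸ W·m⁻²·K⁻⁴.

T ≈ 202 K

At equilibrium, absorbed power = emitted power.
Absorbing cross-section = πr² = 3.547×10⁷ m²; emitting surface = 4πr² = 1.419×10⁸ m² (ratio 4).
εS·A_cross = εσ·A_surf·T⁴  ⇒  T⁴ = S/(4σ)   (ε cancels).
T⁴ = 376/(4·5.67×10⁻⁸) = 1.658×10⁹ K⁴.
T = (1.658×10⁹)^(1/4).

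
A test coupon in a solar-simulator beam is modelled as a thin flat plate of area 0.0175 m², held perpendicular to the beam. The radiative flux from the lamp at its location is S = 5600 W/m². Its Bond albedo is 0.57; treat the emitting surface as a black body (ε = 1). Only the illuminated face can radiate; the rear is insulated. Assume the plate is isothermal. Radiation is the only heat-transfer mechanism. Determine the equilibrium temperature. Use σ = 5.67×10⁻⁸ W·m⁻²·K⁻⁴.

T ≈ 454 K

At equilibrium, absorbed power = emitted power.
Absorbing cross-section = A = 0.01750 m²; emitting surface = A = 0.01750 m² (ratio 1).
(1−a)S·A_cross = εσ·A_surf·T⁴  ⇒  T⁴ = (1−a)S/(1σ).
T⁴ = 0.430·5600/(1·5.67×10⁻⁸) = 4.247×10¹⁰ K⁴.
T = (4.247×10¹⁰)^(1/4).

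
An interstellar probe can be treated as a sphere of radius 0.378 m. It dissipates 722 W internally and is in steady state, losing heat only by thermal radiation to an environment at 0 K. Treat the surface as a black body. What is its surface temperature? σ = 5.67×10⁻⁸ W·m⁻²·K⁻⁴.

T ≈ 290 K

Steady state: internal power = radiated power, P = εσA T⁴.
Radiating area A = 4πr² = 1.796 m².
T⁴ = P/(εσA) = 722/(1.0·5.67×10⁻⁸·1.796) = 7.092×10⁹ K⁴.
T = (7.092×10⁹)^(1/4).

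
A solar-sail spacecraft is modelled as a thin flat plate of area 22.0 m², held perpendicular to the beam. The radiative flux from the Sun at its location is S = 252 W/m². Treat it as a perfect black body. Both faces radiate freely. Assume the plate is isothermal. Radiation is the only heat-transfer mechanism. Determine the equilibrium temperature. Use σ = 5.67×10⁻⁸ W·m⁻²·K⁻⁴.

T ≈ 217 K

At equilibrium, absorbed power = emitted power.
Absorbing cross-section = A = 22.00 m²; emitting surface = 2A = 44.00 m² (ratio 2).
S·A_cross = εσ·A_surf·T⁴  ⇒  T⁴ = S/(2σ).
T⁴ = 1.00·252/(2·5.67×10⁻⁸) = 2.222×10⁹ K⁴.
T = (2.222×10⁹)^(1/4).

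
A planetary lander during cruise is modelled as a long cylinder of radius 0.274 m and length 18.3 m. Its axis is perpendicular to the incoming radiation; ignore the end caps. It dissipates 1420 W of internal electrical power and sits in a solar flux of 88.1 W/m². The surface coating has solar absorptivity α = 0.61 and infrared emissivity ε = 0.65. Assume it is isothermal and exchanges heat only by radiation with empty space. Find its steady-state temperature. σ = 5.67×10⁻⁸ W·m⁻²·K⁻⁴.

At steady state, absorbed solar power + internal power = radiated power.
Absorbed: α·S·A_cross = 0.61·88.1·10.03 = 538.9 W (cross-section 2rL).
Total input = 538.9 + 1420 = 1959 W.
Radiated: εσ·A_surf·T⁴ with A_surf = 2πrL = 31.51 m².
T⁴ = 1959/(0.65·5.67×10⁻⁸·31.51) = 1.687×10⁹ K⁴.

T ≈ 203 K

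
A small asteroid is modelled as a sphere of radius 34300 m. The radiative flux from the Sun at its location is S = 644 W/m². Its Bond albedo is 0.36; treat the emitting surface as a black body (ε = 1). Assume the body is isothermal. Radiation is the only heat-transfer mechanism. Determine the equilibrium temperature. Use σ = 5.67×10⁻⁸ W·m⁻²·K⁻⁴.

At equilibrium, absorbed power = emitted power.
Absorbing cross-section = πr² = 3.696×10⁹ m²; emitting surface = 4πr² = 1.478×10¹⁰ m² (ratio 4).
(1−a)S·A_cross = εσ·A_surf·T⁴  ⇒  T⁴ = (1−a)S/(4σ).
T⁴ = 0.640·644/(4·5.67×10⁻⁸) = 1.817×10⁹ K⁴.
T = (1.817×10⁹)^(1/4).

T ≈ 206 K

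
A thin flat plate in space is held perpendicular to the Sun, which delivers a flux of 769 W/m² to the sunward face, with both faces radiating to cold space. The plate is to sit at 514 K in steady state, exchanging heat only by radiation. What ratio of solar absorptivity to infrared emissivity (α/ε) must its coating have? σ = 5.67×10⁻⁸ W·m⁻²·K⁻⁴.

α/ε ≈ 10.3

Balance: αS·A = εσ·2A·T⁴ ⇒ α/ε = 2σT⁴/S.
α/ε = 2·5.67×10⁻⁸·(514)⁴/769 = 2·5.67×10⁻⁸·6.980×10¹⁰/769.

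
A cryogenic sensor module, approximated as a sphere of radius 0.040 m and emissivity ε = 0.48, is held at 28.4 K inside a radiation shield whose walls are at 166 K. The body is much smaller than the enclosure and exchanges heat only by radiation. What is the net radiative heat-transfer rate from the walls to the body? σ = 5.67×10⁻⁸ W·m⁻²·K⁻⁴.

For a small grey body in a large enclosure: P_net = εσA(T_body⁴ − T_wall⁴).
A = 4πr² = 0.02011 m²; T_body⁴ − T_wall⁴ = 6.505×10⁵ − 7.593×10⁸ = -7.587×10⁸ K⁴.
|P_net| = 0.48·5.67×10⁻⁸·0.02011·7.587×10⁸.

P_net ≈ 0.415 W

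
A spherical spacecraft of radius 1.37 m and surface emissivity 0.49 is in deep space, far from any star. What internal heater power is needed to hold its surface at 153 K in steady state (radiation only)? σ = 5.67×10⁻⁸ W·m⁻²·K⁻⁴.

P = εσ·4πr²·T⁴.
4πr² = 23.59 m²; T⁴ = 5.480×10⁸ K⁴.
P = 0.49·5.67×10⁻⁸·23.59·5.480×10⁸.

P ≈ 359 W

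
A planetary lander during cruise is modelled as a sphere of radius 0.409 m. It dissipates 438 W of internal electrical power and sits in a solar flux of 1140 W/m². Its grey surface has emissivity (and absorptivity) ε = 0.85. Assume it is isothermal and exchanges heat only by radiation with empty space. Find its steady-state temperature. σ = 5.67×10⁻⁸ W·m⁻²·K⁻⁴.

At steady state, absorbed solar power + internal power = radiated power.
Absorbed: α·S·A_cross = 0.85·1140·0.5255 = 509.2 W (cross-section πr²).
Total input = 509.2 + 438 = 947.2 W.
Radiated: εσ·A_surf·T⁴ with A_surf = 4πr² = 2.102 m².
T⁴ = 947.2/(0.85·5.67×10⁻⁸·2.102) = 9.350×10⁹ K⁴.

T ≈ 311 K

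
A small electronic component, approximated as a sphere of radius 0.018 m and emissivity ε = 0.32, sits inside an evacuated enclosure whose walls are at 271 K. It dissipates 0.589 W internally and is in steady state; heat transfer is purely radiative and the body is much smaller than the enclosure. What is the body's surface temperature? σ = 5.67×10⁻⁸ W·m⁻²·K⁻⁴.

T ≈ 340 K

For a small grey body in a large enclosure, net radiated power = εσA(T⁴ − T_w⁴).
Steady state: P = εσA(T⁴ − T_w⁴) with A = 4πr² = 0.004072 m².
T⁴ = P/(εσA) + T_w⁴ = 0.589/(0.32·5.67×10⁻⁸·0.004072) + (271)⁴
    = 7.973×10⁹ + 5.394×10⁹ = 1.337×10¹⁰ K⁴.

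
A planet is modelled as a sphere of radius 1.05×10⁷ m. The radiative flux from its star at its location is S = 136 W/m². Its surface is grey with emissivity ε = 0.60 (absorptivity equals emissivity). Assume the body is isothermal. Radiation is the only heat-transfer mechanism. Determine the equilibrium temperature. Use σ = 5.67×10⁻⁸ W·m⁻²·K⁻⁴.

At equilibrium, absorbed power = emitted power.
Absorbing cross-section = πr² = 3.464×10¹⁴ m²; emitting surface = 4πr² = 1.385×10¹⁵ m² (ratio 4).
εS·A_cross = εσ·A_surf·T⁴  ⇒  T⁴ = S/(4σ)   (ε cancels).
T⁴ = 136/(4·5.67×10⁻⁸) = 5.996×10⁸ K⁴.
T = (5.996×10⁸)^(1/4).

T ≈ 156 K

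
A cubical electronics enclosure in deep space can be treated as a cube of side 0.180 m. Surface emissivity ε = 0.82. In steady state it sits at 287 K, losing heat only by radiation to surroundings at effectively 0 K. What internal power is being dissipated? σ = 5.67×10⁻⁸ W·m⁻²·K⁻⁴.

P ≈ 61.3 W

Steady state: P = εσA T⁴.
A = 6L² = 0.1944 m²; T⁴ = (287)⁴ = 6.785×10⁹ K⁴.
P = 0.82 × 5.67×10⁻⁸ × 0.1944 × 6.785×10⁹.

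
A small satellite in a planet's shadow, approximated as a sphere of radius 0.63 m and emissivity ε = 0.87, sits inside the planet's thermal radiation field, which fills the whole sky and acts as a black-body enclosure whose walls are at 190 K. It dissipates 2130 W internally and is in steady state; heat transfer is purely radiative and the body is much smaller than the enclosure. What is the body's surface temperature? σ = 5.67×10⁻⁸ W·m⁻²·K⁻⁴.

For a small grey body in a large enclosure, net radiated power = εσA(T⁴ − T_w⁴).
Steady state: P = εσA(T⁴ − T_w⁴) with A = 4πr² = 4.988 m².
T⁴ = P/(εσA) + T_w⁴ = 2130/(0.87·5.67×10⁻⁸·4.988) + (190)⁴
    = 8.657×10⁹ + 1.303×10⁹ = 9.961×10⁹ K⁴.

T ≈ 316 K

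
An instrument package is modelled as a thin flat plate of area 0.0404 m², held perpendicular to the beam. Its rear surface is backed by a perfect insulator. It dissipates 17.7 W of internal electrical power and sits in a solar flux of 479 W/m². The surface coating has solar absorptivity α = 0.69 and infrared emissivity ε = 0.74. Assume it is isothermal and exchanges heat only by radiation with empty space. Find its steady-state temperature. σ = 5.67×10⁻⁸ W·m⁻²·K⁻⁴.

T ≈ 368 K

At steady state, absorbed solar power + internal power = radiated power.
Absorbed: α·S·A_cross = 0.69·479·0.04040 = 13.35 W (cross-section A).
Total input = 13.35 + 17.7 = 31.05 W.
Radiated: εσ·A_surf·T⁴ with A_surf = A = 0.04040 m².
T⁴ = 31.05/(0.74·5.67×10⁻⁸·0.04040) = 1.832×10¹⁰ K⁴.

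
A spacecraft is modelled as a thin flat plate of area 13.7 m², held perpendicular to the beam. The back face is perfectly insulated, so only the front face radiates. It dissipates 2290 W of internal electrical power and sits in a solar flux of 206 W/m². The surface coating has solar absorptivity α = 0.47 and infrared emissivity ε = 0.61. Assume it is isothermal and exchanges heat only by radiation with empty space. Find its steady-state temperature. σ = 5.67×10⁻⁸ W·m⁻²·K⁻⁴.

At steady state, absorbed solar power + internal power = radiated power.
Absorbed: α·S·A_cross = 0.47·206·13.70 = 1326 W (cross-section A).
Total input = 1326 + 2290 = 3616 W.
Radiated: εσ·A_surf·T⁴ with A_surf = A = 13.70 m².
T⁴ = 3616/(0.61·5.67×10⁻⁸·13.70) = 7.632×10⁹ K⁴.

T ≈ 296 K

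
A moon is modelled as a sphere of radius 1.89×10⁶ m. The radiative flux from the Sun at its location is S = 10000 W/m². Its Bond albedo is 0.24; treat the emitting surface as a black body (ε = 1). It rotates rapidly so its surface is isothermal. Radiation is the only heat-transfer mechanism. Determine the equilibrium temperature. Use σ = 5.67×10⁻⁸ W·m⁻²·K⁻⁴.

At equilibrium, absorbed power = emitted power.
Absorbing cross-section = πr² = 1.122×10¹³ m²; emitting surface = 4πr² = 4.489×10¹³ m² (ratio 4).
(1−a)S·A_cross = εσ·A_surf·T⁴  ⇒  T⁴ = (1−a)S/(4σ).
T⁴ = 0.760·10000/(4·5.67×10⁻⁸) = 3.351×10¹⁰ K⁴.
T = (3.351×10¹⁰)^(1/4).

T ≈ 428 K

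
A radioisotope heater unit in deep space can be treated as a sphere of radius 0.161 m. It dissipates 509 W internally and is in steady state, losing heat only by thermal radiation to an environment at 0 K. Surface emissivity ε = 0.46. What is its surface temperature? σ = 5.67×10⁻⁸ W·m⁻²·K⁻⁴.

Steady state: internal power = radiated power, P = εσA T⁴.
Radiating area A = 4πr² = 0.3257 m².
T⁴ = P/(εσA) = 509/(0.46·5.67×10⁻⁸·0.3257) = 5.991×10¹⁰ K⁴.
T = (5.991×10¹⁰)^(1/4).

T ≈ 495 K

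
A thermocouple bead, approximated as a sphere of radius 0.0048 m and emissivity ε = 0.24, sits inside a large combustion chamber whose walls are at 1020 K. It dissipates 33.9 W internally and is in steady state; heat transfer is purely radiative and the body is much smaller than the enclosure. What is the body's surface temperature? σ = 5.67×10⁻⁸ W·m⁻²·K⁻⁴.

T ≈ 1760 K

For a small grey body in a large enclosure, net radiated power = εσA(T⁴ − T_w⁴).
Steady state: P = εσA(T⁴ − T_w⁴) with A = 4πr² = 2.895×10⁻⁴ m².
T⁴ = P/(εσA) + T_w⁴ = 33.9/(0.24·5.67×10⁻⁸·2.895×10⁻⁴) + (1020)⁴
    = 8.604×10¹² + 1.082×10¹² = 9.687×10¹² K⁴.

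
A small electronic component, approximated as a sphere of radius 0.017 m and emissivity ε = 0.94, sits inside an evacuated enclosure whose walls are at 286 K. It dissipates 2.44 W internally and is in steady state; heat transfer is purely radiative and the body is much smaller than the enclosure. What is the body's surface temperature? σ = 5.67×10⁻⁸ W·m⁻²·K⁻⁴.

T ≈ 373 K

For a small grey body in a large enclosure, net radiated power = εσA(T⁴ − T_w⁴).
Steady state: P = εσA(T⁴ − T_w⁴) with A = 4πr² = 0.003632 m².
T⁴ = P/(εσA) + T_w⁴ = 2.44/(0.94·5.67×10⁻⁸·0.003632) + (286)⁴
    = 1.261×10¹⁰ + 6.691×10⁹ = 1.930×10¹⁰ K⁴.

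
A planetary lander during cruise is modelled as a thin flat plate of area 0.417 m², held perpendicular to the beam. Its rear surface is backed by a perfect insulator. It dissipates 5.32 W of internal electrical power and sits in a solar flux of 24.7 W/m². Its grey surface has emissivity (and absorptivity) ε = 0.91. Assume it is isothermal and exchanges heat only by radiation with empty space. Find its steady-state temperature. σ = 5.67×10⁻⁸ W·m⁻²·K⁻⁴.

At steady state, absorbed solar power + internal power = radiated power.
Absorbed: α·S·A_cross = 0.91·24.7·0.4170 = 9.373 W (cross-section A).
Total input = 9.373 + 5.32 = 14.69 W.
Radiated: εσ·A_surf·T⁴ with A_surf = A = 0.4170 m².
T⁴ = 14.69/(0.91·5.67×10⁻⁸·0.4170) = 6.829×10⁸ K⁴.

T ≈ 162 K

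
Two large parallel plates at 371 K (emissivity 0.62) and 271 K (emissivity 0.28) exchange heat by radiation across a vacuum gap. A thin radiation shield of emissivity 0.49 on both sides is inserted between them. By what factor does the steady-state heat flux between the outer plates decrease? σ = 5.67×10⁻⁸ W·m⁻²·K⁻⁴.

factor ≈ 1.74

Without shield: q₀ = σΔ(T⁴)/(1/ε₁+1/ε₂−1) with denominator 4.184.
With shield the two gaps are in series; the resistances add: (1/ε₁+1/ε_s−1)+(1/ε_s+1/ε₂−1) = 2.654+4.612 = 7.266.
Heat-flux ratio q₀/q = 7.266/4.184.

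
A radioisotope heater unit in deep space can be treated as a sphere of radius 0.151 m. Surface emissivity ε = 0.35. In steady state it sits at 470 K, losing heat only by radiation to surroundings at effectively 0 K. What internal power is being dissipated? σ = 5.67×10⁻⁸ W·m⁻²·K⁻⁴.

P ≈ 277 W

Steady state: P = εσA T⁴.
A = 4πr² = 0.2865 m²; T⁴ = (470)⁴ = 4.880×10¹⁰ K⁴.
P = 0.35 × 5.67×10⁻⁸ × 0.2865 × 4.880×10¹⁰.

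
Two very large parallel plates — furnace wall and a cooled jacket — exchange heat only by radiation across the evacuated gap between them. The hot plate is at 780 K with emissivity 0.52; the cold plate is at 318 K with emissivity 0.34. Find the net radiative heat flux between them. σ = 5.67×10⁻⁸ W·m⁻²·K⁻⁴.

q ≈ 5280 W/m²

For two infinite grey parallel plates, q = σ(T₁⁴ − T₂⁴)/(1/ε₁ + 1/ε₂ − 1).
T₁⁴ − T₂⁴ = 3.702×10¹¹ − 1.023×10¹⁰ = 3.599×10¹¹ K⁴.
1/ε₁ + 1/ε₂ − 1 = 1.923 + 2.941 − 1 = 3.864.
q = 5.67×10⁻⁸ × 3.599×10¹¹ / 3.864.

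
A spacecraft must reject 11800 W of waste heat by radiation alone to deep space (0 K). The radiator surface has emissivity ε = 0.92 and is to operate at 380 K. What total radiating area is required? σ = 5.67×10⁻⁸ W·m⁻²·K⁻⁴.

P = εσA T⁴ ⇒ A = P/(εσT⁴).
T⁴ = 2.085×10¹⁰ K⁴.
A = 11800/(0.92 × 5.67×10⁻⁸ × 2.085×10¹⁰).

A ≈ 10.8 m²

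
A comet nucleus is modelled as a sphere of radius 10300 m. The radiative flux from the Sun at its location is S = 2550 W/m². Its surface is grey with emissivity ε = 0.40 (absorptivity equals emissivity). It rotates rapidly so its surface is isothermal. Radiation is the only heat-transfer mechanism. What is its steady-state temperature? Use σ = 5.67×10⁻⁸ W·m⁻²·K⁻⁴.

T ≈ 326 K

At equilibrium, absorbed power = emitted power.
Absorbing cross-section = πr² = 3.333×10⁸ m²; emitting surface = 4πr² = 1.333×10⁹ m² (ratio 4).
εS·A_cross = εσ·A_surf·T⁴  ⇒  T⁴ = S/(4σ)   (ε cancels).
T⁴ = 2550/(4·5.67×10⁻⁸) = 1.124×10¹⁰ K⁴.
T = (1.124×10¹⁰)^(1/4).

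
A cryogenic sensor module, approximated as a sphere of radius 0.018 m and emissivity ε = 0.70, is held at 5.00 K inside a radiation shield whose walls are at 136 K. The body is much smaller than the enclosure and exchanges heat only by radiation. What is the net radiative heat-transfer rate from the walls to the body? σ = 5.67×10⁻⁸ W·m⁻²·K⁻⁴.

P_net ≈ 0.0553 W

For a small grey body in a large enclosure: P_net = εσA(T_body⁴ − T_wall⁴).
A = 4πr² = 0.004072 m²; T_body⁴ − T_wall⁴ = 625.0 − 3.421×10⁸ = -3.421×10⁸ K⁴.
|P_net| = 0.70·5.67×10⁻⁸·0.004072·3.421×10⁸.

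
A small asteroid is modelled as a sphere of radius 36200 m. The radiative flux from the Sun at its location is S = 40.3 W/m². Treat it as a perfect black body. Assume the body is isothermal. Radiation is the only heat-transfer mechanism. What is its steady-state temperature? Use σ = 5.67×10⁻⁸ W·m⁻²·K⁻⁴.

T ≈ 115 K

At equilibrium, absorbed power = emitted power.
Absorbing cross-section = πr² = 4.117×10⁹ m²; emitting surface = 4πr² = 1.647×10¹⁰ m² (ratio 4).
S·A_cross = εσ·A_surf·T⁴  ⇒  T⁴ = S/(4σ).
T⁴ = 1.00·40.3/(4·5.67×10⁻⁸) = 1.777×10⁸ K⁴.
T = (1.777×10⁸)^(1/4).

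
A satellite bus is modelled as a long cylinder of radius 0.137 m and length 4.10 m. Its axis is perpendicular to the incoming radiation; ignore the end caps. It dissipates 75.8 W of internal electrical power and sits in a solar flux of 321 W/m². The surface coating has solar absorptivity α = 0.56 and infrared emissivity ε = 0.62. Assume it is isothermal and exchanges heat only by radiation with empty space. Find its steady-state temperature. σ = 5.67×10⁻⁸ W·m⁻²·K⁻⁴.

T ≈ 218 K

At steady state, absorbed solar power + internal power = radiated power.
Absorbed: α·S·A_cross = 0.56·321·1.123 = 201.9 W (cross-section 2rL).
Total input = 201.9 + 75.8 = 277.7 W.
Radiated: εσ·A_surf·T⁴ with A_surf = 2πrL = 3.529 m².
T⁴ = 277.7/(0.62·5.67×10⁻⁸·3.529) = 2.239×10⁹ K⁴.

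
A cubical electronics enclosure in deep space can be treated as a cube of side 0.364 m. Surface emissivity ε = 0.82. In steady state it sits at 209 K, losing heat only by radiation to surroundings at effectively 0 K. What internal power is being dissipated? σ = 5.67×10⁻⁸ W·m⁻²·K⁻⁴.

P ≈ 70.5 W

Steady state: P = εσA T⁴.
A = 6L² = 0.7950 m²; T⁴ = (209)⁴ = 1.908×10⁹ K⁴.
P = 0.82 × 5.67×10⁻⁸ × 0.7950 × 1.908×10⁹.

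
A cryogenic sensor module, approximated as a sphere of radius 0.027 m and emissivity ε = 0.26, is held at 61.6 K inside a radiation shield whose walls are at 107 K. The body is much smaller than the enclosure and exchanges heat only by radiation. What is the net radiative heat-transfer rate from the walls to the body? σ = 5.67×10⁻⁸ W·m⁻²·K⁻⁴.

P_net ≈ 0.0158 W

For a small grey body in a large enclosure: P_net = εσA(T_body⁴ − T_wall⁴).
A = 4πr² = 0.009161 m²; T_body⁴ − T_wall⁴ = 1.440×10⁷ − 1.311×10⁸ = -1.167×10⁸ K⁴.
|P_net| = 0.26·5.67×10⁻⁸·0.009161·1.167×10⁸.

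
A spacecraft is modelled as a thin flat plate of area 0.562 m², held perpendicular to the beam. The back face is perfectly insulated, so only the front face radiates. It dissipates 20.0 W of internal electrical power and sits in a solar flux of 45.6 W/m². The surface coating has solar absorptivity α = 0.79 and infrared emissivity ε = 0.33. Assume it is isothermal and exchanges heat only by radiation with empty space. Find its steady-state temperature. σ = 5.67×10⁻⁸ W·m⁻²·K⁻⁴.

T ≈ 249 K

At steady state, absorbed solar power + internal power = radiated power.
Absorbed: α·S·A_cross = 0.79·45.6·0.5620 = 20.25 W (cross-section A).
Total input = 20.25 + 20.0 = 40.25 W.
Radiated: εσ·A_surf·T⁴ with A_surf = A = 0.5620 m².
T⁴ = 40.25/(0.33·5.67×10⁻⁸·0.5620) = 3.827×10⁹ K⁴.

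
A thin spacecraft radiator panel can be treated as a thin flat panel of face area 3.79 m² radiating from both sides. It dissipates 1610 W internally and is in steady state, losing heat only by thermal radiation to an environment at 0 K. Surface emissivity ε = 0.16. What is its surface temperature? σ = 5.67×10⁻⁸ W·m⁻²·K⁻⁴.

T ≈ 391 K

Steady state: internal power = radiated power, P = εσA T⁴.
Radiating area A = 2·3.79 = 7.580 m².
T⁴ = P/(εσA) = 1610/(0.16·5.67×10⁻⁸·7.580) = 2.341×10¹⁰ K⁴.
T = (2.341×10¹⁰)^(1/4).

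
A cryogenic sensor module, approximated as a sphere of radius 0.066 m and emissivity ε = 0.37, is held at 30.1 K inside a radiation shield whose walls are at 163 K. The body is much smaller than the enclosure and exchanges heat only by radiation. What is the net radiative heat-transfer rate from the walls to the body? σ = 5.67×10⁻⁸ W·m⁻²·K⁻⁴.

P_net ≈ 0.810 W

For a small grey body in a large enclosure: P_net = εσA(T_body⁴ − T_wall⁴).
A = 4πr² = 0.05474 m²; T_body⁴ − T_wall⁴ = 8.209×10⁵ − 7.059×10⁸ = -7.051×10⁸ K⁴.
|P_net| = 0.37·5.67×10⁻⁸·0.05474·7.051×10⁸.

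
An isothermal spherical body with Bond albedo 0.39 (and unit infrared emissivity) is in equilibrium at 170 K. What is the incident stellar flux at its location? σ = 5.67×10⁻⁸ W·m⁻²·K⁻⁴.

S ≈ 311 W/m²

(1−a)S·πr² = σ·4πr²·T⁴ ⇒ S = 4σT⁴/(1−a).
S = 4·5.67×10⁻⁸·8.352×10⁸/0.610.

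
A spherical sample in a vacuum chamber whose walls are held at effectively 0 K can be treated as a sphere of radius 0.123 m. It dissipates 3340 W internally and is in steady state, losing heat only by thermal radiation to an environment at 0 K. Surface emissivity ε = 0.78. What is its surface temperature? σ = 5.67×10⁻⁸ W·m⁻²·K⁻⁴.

Steady state: internal power = radiated power, P = εσA T⁴.
Radiating area A = 4πr² = 0.1901 m².
T⁴ = P/(εσA) = 3340/(0.78·5.67×10⁻⁸·0.1901) = 3.972×10¹¹ K⁴.
T = (3.972×10¹¹)^(1/4).

T ≈ 794 K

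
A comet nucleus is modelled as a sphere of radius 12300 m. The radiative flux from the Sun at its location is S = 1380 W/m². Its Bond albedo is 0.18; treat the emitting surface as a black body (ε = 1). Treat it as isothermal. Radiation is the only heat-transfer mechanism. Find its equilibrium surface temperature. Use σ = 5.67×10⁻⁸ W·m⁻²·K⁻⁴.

T ≈ 266 K

At equilibrium, absorbed power = emitted power.
Absorbing cross-section = πr² = 4.753×10⁸ m²; emitting surface = 4πr² = 1.901×10⁹ m² (ratio 4).
(1−a)S·A_cross = εσ·A_surf·T⁴  ⇒  T⁴ = (1−a)S/(4σ).
T⁴ = 0.820·1380/(4·5.67×10⁻⁸) = 4.989×10⁹ K⁴.
T = (4.989×10⁹)^(1/4).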